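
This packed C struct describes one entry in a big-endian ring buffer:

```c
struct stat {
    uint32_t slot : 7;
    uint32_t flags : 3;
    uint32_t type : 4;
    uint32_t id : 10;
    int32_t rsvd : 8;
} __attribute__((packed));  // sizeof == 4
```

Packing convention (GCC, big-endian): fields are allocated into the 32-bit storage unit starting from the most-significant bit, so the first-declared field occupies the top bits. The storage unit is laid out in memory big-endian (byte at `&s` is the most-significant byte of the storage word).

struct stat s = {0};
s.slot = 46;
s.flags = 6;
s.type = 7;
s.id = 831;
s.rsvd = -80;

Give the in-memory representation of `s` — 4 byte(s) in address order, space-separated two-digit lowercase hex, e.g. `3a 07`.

5d 9f 3f b0

[25+:7] slot=46 & 0x7f = 0x2e; word=0x5c000000
[22+:3] flags=6 & 0x7 = 0x6; word=0x5d800000
[18+:4] type=7 & 0xf = 0x7; word=0x5d9c0000
[8+:10] id=831 & 0x3ff = 0x33f; word=0x5d9f3f00
[0+:8] rsvd=-80 & 0xff = 0xb0; word=0x5d9f3fb0
word = 0x5d9f3fb0 → big-endian bytes:
  [0]=0x5d  [1]=0x9f  [2]=0x3f  [3]=0xb0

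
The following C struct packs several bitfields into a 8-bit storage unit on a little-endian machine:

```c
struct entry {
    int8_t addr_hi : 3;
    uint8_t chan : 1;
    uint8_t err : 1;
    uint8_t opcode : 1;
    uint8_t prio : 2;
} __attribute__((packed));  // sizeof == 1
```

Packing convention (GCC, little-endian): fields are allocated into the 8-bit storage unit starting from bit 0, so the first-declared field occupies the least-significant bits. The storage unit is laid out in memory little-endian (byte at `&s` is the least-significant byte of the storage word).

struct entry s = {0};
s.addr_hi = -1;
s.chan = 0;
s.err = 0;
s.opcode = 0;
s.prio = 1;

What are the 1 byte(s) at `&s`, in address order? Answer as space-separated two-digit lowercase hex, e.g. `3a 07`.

addr_hi:3 = -1 → 0x7 << 0 → word 0x07
chan:1 = 0 → 0x0 << 3 → word 0x07
err:1 = 0 → 0x0 << 4 → word 0x07
opcode:1 = 0 → 0x0 << 5 → word 0x07
prio:2 = 1 → 0x1 << 6 → word 0x47
word = 0x47 → little-endian bytes:
  [0]=0x47

47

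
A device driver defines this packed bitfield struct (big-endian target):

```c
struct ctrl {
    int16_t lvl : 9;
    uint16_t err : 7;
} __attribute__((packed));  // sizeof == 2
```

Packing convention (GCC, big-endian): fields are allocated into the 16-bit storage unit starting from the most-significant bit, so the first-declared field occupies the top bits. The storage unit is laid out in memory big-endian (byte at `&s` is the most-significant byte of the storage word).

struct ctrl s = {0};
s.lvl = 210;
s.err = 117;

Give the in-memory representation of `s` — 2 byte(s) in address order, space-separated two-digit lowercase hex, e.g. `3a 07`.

69 75

lvl:9 = 210 → 0xd2 << 7 → word 0x6900
err:7 = 117 → 0x75 << 0 → word 0x6975
word = 0x6975 → big-endian bytes:
  [0]=0x69  [1]=0x75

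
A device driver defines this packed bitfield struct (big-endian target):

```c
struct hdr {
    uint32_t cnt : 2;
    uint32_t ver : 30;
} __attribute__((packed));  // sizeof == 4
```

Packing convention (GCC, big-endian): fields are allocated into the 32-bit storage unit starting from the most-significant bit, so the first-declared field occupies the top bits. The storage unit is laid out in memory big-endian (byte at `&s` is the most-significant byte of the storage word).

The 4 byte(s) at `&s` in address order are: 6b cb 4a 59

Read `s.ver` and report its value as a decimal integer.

734743129

[0]=0x6b [1]=0xcb [2]=0x4a [3]=0x59 (big-endian) → word 0x6bcb4a59
cnt:2 @ bit 30 → (0x6bcb4a59>>30)&0x3 = 0x1
ver:30 @ bit 0 → (0x6bcb4a59>>0)&0x3fffffff = 0x2bcb4a59  ←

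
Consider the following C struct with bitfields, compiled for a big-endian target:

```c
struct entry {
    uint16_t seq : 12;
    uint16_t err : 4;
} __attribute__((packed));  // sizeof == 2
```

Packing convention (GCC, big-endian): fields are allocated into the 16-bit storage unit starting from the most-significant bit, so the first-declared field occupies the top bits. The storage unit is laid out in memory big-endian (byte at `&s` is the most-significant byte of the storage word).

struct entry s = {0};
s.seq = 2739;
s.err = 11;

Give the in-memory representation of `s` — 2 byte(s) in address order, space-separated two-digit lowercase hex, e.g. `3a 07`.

ab 3b

[4+:12] seq=2739 & 0xfff = 0xab3; word=0xab30
[0+:4] err=11 & 0xf = 0xb; word=0xab3b
word = 0xab3b → big-endian bytes:
  [0]=0xab  [1]=0x3b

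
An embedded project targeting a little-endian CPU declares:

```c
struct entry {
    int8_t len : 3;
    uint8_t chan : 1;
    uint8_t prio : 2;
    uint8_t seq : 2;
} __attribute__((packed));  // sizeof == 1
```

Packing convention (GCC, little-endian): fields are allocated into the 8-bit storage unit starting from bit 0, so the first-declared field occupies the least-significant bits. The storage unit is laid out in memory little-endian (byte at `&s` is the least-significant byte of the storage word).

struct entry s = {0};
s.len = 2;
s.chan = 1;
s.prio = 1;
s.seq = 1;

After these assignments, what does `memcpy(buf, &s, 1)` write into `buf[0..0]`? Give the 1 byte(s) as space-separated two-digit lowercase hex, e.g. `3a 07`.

len:3 = 2 → 0x2 << 0 → word 0x02
chan:1 = 1 → 0x1 << 3 → word 0x0a
prio:2 = 1 → 0x1 << 4 → word 0x1a
seq:2 = 1 → 0x1 << 6 → word 0x5a
word = 0x5a → little-endian bytes:
  [0]=0x5a

5a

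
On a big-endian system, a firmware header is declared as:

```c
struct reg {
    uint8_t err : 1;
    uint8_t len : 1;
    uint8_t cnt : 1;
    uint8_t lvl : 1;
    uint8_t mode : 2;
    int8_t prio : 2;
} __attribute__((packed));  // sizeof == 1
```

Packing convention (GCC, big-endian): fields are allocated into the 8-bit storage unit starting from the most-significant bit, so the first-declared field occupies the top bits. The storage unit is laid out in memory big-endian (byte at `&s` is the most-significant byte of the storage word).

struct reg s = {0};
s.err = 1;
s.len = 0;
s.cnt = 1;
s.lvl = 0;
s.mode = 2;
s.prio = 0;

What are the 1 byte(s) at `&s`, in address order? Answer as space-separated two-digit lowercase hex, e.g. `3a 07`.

a8

err:1 = 1 → 0x1 << 7 → word 0x80
len:1 = 0 → 0x0 << 6 → word 0x80
cnt:1 = 1 → 0x1 << 5 → word 0xa0
lvl:1 = 0 → 0x0 << 4 → word 0xa0
mode:2 = 2 → 0x2 << 2 → word 0xa8
prio:2 = 0 → 0x0 << 0 → word 0xa8
word = 0xa8 → big-endian bytes:
  [0]=0xa8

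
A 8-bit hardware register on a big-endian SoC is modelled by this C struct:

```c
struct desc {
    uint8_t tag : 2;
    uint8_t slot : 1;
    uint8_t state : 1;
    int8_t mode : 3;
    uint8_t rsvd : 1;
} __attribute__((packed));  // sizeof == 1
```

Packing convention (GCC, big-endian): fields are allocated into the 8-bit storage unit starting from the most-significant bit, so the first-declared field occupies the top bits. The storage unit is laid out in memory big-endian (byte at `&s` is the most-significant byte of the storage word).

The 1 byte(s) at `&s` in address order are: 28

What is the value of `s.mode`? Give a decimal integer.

-4

[0]=0x28 (big-endian) → word 0x28
tag:2 @ bit 6 → (0x28>>6)&0x3 = 0x0
slot:1 @ bit 5 → (0x28>>5)&0x1 = 0x1
state:1 @ bit 4 → (0x28>>4)&0x1 = 0x0
mode:3 @ bit 1 → (0x28>>1)&0x7 = 0x4  ←
rsvd:1 @ bit 0 → (0x28>>0)&0x1 = 0x0
mode signed 3b, MSB=1: 4 - 8 = -4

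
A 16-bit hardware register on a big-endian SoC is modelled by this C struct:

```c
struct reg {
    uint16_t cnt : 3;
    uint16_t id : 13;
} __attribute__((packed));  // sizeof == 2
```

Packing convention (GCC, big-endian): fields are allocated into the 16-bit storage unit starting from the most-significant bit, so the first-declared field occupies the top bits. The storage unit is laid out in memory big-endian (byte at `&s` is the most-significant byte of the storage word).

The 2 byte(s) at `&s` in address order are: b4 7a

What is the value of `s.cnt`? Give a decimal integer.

[0]=0xb4 [1]=0x7a (big-endian) → word 0xb47a
cnt [13+:3] = (word>>13) & 0x7 = 5  ←
id [0+:13] = (word>>0) & 0x1fff = 5242

5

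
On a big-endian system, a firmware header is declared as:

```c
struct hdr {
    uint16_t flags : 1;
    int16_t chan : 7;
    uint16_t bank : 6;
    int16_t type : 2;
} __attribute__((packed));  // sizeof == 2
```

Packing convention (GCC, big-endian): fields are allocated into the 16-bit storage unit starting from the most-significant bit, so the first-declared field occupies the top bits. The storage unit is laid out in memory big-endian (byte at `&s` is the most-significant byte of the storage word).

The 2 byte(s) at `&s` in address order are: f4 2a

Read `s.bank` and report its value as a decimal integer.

[0]=0xf4 [1]=0x2a (big-endian) → word 0xf42a
flags:1 @ bit 15 → (0xf42a>>15)&0x1 = 0x1
chan:7 @ bit 8 → (0xf42a>>8)&0x7f = 0x74
bank:6 @ bit 2 → (0xf42a>>2)&0x3f = 0xa  ←
type:2 @ bit 0 → (0xf42a>>0)&0x3 = 0x2

10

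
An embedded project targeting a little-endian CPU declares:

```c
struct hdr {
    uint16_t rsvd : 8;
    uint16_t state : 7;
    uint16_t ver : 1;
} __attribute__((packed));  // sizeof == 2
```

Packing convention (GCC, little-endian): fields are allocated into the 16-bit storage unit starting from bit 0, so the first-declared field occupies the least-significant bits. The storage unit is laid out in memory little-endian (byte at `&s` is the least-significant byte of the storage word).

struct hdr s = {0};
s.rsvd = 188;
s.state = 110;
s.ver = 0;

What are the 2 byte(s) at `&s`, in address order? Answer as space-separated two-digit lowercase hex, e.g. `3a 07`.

bc 6e

[0+:8] rsvd=188 & 0xff = 0xbc; word=0x00bc
[8+:7] state=110 & 0x7f = 0x6e; word=0x6ebc
[15+:1] ver=0 & 0x1 = 0x0; word=0x6ebc
word = 0x6ebc → little-endian bytes:
  [0]=0xbc  [1]=0x6e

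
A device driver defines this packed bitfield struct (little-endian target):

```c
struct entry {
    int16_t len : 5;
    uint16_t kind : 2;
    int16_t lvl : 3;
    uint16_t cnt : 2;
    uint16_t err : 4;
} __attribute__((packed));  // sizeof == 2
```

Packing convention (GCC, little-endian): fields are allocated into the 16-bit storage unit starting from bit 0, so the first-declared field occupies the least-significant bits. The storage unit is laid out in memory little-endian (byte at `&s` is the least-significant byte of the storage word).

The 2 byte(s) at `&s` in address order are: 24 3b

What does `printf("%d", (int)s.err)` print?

3

[0]=0x24 [1]=0x3b (little-endian) → word 0x3b24
len:5 @ bit 0 → (0x3b24>>0)&0x1f = 0x4
kind:2 @ bit 5 → (0x3b24>>5)&0x3 = 0x1
lvl:3 @ bit 7 → (0x3b24>>7)&0x7 = 0x6
cnt:2 @ bit 10 → (0x3b24>>10)&0x3 = 0x2
err:4 @ bit 12 → (0x3b24>>12)&0xf = 0x3  ←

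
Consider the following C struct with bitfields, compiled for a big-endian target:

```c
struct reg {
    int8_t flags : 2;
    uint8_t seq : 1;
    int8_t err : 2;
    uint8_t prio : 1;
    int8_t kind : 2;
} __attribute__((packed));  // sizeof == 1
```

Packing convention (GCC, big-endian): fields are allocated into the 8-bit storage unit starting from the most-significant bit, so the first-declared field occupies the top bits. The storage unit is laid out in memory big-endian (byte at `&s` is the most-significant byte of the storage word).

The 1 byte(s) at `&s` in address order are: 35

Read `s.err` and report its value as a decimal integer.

[0]=0x35 (big-endian) → word 0x35
flags [6+:2] = (word>>6) & 0x3 = 0
seq [5+:1] = (word>>5) & 0x1 = 1
err [3+:2] = (word>>3) & 0x3 = 2  ←
prio [2+:1] = (word>>2) & 0x1 = 1
kind [0+:2] = (word>>0) & 0x3 = 1
err signed 2b, MSB=1: 2 - 4 = -2

-2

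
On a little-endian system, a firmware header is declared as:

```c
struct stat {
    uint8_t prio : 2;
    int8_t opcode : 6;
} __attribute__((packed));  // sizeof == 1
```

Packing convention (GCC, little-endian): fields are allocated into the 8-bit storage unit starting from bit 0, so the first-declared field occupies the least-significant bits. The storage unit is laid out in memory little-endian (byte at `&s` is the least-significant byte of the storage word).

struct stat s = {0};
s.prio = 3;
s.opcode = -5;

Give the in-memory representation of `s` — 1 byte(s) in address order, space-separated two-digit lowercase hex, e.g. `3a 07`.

ef

[0+:2] prio=3 & 0x3 = 0x3; word=0x03
[2+:6] opcode=-5 & 0x3f = 0x3b; word=0xef
word = 0xef → little-endian bytes:
  [0]=0xef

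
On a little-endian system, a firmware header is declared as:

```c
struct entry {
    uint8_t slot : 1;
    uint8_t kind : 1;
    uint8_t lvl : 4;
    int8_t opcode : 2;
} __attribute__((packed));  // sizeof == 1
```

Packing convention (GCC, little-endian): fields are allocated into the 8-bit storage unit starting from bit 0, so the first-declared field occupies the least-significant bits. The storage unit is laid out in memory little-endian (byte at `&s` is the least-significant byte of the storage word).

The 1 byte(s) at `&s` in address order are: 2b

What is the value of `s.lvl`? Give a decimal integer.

[0]=0x2b (little-endian) → word 0x2b
slot:1 @ bit 0 → (0x2b>>0)&0x1 = 0x1
kind:1 @ bit 1 → (0x2b>>1)&0x1 = 0x1
lvl:4 @ bit 2 → (0x2b>>2)&0xf = 0xa  ←
opcode:2 @ bit 6 → (0x2b>>6)&0x3 = 0x0

10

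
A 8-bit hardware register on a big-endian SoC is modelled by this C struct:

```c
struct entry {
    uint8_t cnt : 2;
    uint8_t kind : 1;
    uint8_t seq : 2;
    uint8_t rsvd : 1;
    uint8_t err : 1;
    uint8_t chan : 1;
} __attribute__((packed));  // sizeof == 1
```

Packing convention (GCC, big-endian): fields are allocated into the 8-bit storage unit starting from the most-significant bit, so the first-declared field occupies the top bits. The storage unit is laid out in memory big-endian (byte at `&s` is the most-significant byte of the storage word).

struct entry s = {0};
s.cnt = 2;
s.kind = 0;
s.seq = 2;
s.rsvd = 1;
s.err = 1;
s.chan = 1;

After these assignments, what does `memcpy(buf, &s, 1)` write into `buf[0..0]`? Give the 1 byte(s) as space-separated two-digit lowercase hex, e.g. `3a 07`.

cnt:2 = 2 → 0x2 << 6 → word 0x80
kind:1 = 0 → 0x0 << 5 → word 0x80
seq:2 = 2 → 0x2 << 3 → word 0x90
rsvd:1 = 1 → 0x1 << 2 → word 0x94
err:1 = 1 → 0x1 << 1 → word 0x96
chan:1 = 1 → 0x1 << 0 → word 0x97
word = 0x97 → big-endian bytes:
  [0]=0x97

97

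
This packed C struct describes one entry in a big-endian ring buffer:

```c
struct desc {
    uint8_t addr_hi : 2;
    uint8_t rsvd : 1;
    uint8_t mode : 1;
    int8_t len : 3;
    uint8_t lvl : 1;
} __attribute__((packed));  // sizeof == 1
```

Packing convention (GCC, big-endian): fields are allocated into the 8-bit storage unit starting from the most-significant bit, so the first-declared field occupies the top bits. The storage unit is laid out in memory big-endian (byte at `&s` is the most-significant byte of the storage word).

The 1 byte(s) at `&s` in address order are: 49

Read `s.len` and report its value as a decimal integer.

-4

[0]=0x49 (big-endian) → word 0x49
addr_hi [6+:2] = (word>>6) & 0x3 = 1
rsvd [5+:1] = (word>>5) & 0x1 = 0
mode [4+:1] = (word>>4) & 0x1 = 0
len [1+:3] = (word>>1) & 0x7 = 4  ←
lvl [0+:1] = (word>>0) & 0x1 = 1
len signed 3b, MSB=1: 4 - 8 = -4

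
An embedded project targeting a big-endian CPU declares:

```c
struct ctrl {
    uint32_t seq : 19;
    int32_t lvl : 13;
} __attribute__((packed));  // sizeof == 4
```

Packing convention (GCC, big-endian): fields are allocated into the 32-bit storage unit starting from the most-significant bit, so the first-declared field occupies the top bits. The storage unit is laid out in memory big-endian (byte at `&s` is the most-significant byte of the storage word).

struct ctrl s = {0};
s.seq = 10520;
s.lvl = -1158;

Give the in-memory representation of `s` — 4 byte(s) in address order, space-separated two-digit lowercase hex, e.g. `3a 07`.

seq (19b) val=10520 bits=0x2918 at bit 13: 0x05230000
lvl (13b) val=-1158 bits=0x1b7a at bit 0: 0x05231b7a
word = 0x05231b7a → big-endian bytes:
  [0]=0x05  [1]=0x23  [2]=0x1b  [3]=0x7a

05 23 1b 7a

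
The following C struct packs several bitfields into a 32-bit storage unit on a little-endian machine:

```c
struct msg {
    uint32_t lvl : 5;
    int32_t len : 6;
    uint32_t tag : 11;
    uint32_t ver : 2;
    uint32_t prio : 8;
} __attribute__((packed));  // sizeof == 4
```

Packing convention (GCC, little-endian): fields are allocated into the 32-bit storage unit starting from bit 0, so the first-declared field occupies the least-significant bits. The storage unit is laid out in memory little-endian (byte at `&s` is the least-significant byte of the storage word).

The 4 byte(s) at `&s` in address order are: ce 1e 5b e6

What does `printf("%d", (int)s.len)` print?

-10

[0]=0xce [1]=0x1e [2]=0x5b [3]=0xe6 (little-endian) → word 0xe65b1ece
lvl:5 @ bit 0 → (0xe65b1ece>>0)&0x1f = 0xe
len:6 @ bit 5 → (0xe65b1ece>>5)&0x3f = 0x36  ←
tag:11 @ bit 11 → (0xe65b1ece>>11)&0x7ff = 0x363
ver:2 @ bit 22 → (0xe65b1ece>>22)&0x3 = 0x1
prio:8 @ bit 24 → (0xe65b1ece>>24)&0xff = 0xe6
len signed 6b, MSB=1: 54 - 64 = -10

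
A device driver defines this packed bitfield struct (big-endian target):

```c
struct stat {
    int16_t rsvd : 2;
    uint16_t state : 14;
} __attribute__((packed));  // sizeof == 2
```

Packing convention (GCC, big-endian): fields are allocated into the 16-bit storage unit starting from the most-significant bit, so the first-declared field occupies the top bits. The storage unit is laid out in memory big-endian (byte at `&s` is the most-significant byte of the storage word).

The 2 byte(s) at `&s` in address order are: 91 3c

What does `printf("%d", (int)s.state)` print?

[0]=0x91 [1]=0x3c (big-endian) → word 0x913c
rsvd [14+:2] = (word>>14) & 0x3 = 2
state [0+:14] = (word>>0) & 0x3fff = 4412  ←

4412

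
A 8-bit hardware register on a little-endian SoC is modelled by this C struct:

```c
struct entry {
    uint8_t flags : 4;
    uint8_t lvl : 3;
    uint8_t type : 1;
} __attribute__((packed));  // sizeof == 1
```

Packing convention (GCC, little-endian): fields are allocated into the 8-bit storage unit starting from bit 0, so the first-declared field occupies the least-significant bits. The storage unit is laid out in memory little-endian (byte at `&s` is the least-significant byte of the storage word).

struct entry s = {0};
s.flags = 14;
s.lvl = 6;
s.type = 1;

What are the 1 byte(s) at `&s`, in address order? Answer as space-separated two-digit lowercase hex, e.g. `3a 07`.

[0+:4] flags=14 & 0xf = 0xe; word=0x0e
[4+:3] lvl=6 & 0x7 = 0x6; word=0x6e
[7+:1] type=1 & 0x1 = 0x1; word=0xee
word = 0xee → little-endian bytes:
  [0]=0xee

ee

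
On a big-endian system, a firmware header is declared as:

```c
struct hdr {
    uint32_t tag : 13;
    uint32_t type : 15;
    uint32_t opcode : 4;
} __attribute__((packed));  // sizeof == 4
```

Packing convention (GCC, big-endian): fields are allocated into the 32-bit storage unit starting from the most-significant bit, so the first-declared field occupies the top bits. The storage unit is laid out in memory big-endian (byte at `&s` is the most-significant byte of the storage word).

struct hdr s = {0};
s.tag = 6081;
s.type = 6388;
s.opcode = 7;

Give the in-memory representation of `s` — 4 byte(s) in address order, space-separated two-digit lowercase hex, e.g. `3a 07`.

be 09 8f 47

tag:13 = 6081 → 0x17c1 << 19 → word 0xbe080000
type:15 = 6388 → 0x18f4 << 4 → word 0xbe098f40
opcode:4 = 7 → 0x7 << 0 → word 0xbe098f47
word = 0xbe098f47 → big-endian bytes:
  [0]=0xbe  [1]=0x09  [2]=0x8f  [3]=0x47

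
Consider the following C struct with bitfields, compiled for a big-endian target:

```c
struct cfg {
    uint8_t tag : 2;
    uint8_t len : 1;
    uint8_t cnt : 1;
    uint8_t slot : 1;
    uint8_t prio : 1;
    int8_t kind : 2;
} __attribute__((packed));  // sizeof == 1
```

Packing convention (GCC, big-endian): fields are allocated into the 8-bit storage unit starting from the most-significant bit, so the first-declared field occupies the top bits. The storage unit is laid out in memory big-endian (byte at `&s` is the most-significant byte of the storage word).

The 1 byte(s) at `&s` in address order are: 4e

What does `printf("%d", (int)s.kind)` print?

[0]=0x4e (big-endian) → word 0x4e
tag [6+:2] = (word>>6) & 0x3 = 1
len [5+:1] = (word>>5) & 0x1 = 0
cnt [4+:1] = (word>>4) & 0x1 = 0
slot [3+:1] = (word>>3) & 0x1 = 1
prio [2+:1] = (word>>2) & 0x1 = 1
kind [0+:2] = (word>>0) & 0x3 = 2  ←
kind signed 2b, MSB=1: 2 - 4 = -2

-2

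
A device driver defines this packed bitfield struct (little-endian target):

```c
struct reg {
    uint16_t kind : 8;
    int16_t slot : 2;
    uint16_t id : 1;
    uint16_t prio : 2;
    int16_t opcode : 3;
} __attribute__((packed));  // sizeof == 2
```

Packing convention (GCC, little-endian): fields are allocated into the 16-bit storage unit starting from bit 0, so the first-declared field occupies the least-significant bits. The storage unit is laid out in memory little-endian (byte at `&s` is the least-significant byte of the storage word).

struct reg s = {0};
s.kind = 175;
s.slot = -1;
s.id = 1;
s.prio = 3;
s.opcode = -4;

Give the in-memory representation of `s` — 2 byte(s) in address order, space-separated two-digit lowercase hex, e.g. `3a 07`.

kind (8b) val=175 bits=0xaf at bit 0: 0x00af
slot (2b) val=-1 bits=0x3 at bit 8: 0x03af
id (1b) val=1 bits=0x1 at bit 10: 0x07af
prio (2b) val=3 bits=0x3 at bit 11: 0x1faf
opcode (3b) val=-4 bits=0x4 at bit 13: 0x9faf
word = 0x9faf → little-endian bytes:
  [0]=0xaf  [1]=0x9f

af 9f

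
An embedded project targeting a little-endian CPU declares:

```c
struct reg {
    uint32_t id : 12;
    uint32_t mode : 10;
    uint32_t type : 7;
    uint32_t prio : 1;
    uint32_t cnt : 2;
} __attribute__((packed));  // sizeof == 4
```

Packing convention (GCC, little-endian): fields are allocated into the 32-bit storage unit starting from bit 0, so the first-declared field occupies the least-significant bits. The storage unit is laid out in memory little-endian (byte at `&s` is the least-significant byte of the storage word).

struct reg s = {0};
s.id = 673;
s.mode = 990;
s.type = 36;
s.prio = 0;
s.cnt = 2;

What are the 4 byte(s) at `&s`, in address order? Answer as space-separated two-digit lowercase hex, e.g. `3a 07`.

[0+:12] id=673 & 0xfff = 0x2a1; word=0x000002a1
[12+:10] mode=990 & 0x3ff = 0x3de; word=0x003de2a1
[22+:7] type=36 & 0x7f = 0x24; word=0x093de2a1
[29+:1] prio=0 & 0x1 = 0x0; word=0x093de2a1
[30+:2] cnt=2 & 0x3 = 0x2; word=0x893de2a1
word = 0x893de2a1 → little-endian bytes:
  [0]=0xa1  [1]=0xe2  [2]=0x3d  [3]=0x89

a1 e2 3d 89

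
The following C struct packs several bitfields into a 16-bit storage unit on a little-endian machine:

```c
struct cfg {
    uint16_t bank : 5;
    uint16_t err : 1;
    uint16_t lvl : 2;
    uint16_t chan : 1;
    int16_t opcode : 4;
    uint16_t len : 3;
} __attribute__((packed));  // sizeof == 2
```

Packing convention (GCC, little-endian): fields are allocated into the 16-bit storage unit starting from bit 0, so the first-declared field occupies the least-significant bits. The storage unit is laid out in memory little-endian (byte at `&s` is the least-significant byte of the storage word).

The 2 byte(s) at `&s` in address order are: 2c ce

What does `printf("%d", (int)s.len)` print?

[0]=0x2c [1]=0xce (little-endian) → word 0xce2c
bank [0+:5] = (word>>0) & 0x1f = 12
err [5+:1] = (word>>5) & 0x1 = 1
lvl [6+:2] = (word>>6) & 0x3 = 0
chan [8+:1] = (word>>8) & 0x1 = 0
opcode [9+:4] = (word>>9) & 0xf = 7
len [13+:3] = (word>>13) & 0x7 = 6  ←

6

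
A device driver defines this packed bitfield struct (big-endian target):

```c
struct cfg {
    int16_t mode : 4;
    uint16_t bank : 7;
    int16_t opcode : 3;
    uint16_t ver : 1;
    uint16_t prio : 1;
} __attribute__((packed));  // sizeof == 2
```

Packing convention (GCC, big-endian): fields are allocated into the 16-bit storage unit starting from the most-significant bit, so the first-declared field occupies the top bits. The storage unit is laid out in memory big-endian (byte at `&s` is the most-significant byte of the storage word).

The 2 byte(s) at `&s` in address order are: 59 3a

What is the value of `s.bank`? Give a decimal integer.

[0]=0x59 [1]=0x3a (big-endian) → word 0x593a
mode [12+:4] = (word>>12) & 0xf = 5
bank [5+:7] = (word>>5) & 0x7f = 73  ←
opcode [2+:3] = (word>>2) & 0x7 = 6
ver [1+:1] = (word>>1) & 0x1 = 1
prio [0+:1] = (word>>0) & 0x1 = 0

73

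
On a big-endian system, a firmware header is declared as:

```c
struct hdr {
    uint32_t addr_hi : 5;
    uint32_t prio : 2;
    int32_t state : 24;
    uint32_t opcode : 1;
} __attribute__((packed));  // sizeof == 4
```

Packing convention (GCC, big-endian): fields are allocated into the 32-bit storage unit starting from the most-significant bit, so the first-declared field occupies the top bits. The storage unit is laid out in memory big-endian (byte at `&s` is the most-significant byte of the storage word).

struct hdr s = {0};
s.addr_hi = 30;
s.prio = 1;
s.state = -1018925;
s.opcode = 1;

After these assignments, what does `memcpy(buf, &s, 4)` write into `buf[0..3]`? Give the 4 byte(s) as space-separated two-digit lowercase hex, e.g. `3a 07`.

f3 e0 e7 a7

[27+:5] addr_hi=30 & 0x1f = 0x1e; word=0xf0000000
[25+:2] prio=1 & 0x3 = 0x1; word=0xf2000000
[1+:24] state=-1018925 & 0xffffff = 0xf073d3; word=0xf3e0e7a6
[0+:1] opcode=1 & 0x1 = 0x1; word=0xf3e0e7a7
word = 0xf3e0e7a7 → big-endian bytes:
  [0]=0xf3  [1]=0xe0  [2]=0xe7  [3]=0xa7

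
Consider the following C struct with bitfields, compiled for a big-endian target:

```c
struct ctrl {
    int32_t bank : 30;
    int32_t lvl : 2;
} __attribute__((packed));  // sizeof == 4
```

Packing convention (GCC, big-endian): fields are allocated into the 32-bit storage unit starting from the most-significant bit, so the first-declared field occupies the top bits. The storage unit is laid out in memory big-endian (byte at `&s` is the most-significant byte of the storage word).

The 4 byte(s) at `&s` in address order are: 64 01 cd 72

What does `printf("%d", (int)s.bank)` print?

[0]=0x64 [1]=0x01 [2]=0xcd [3]=0x72 (big-endian) → word 0x6401cd72
bank:30 @ bit 2 → (0x6401cd72>>2)&0x3fffffff = 0x1900735c  ←
lvl:2 @ bit 0 → (0x6401cd72>>0)&0x3 = 0x2
bank signed 30b, MSB=0: value = 419459932

419459932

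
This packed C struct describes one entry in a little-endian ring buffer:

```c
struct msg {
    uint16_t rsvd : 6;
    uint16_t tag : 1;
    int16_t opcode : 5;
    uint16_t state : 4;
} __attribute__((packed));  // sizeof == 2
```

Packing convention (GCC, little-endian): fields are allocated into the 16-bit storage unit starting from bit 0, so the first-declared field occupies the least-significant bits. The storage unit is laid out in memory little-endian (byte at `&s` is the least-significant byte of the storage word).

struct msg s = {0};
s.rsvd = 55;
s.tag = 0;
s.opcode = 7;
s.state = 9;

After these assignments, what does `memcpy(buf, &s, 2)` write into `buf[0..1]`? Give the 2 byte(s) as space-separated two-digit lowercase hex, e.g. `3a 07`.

b7 93

rsvd:6 = 55 → 0x37 << 0 → word 0x0037
tag:1 = 0 → 0x0 << 6 → word 0x0037
opcode:5 = 7 → 0x7 << 7 → word 0x03b7
state:4 = 9 → 0x9 << 12 → word 0x93b7
word = 0x93b7 → little-endian bytes:
  [0]=0xb7  [1]=0x93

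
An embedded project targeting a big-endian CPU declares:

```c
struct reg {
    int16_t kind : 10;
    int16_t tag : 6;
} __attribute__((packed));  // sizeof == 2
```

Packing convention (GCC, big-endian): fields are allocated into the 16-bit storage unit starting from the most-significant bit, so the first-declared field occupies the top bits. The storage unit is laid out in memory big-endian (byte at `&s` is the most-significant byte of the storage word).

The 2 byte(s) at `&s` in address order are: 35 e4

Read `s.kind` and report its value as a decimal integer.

[0]=0x35 [1]=0xe4 (big-endian) → word 0x35e4
kind [6+:10] = (word>>6) & 0x3ff = 215  ←
tag [0+:6] = (word>>0) & 0x3f = 36
kind signed 10b, MSB=0: value = 215

215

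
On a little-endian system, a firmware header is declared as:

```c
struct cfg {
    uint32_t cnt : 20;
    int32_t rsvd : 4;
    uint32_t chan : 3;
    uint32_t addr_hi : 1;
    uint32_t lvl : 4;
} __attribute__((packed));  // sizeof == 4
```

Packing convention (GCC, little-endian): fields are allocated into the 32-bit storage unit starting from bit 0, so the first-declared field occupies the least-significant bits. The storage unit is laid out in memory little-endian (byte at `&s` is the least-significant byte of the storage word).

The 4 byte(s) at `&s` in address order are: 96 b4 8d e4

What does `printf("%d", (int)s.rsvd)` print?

-8

[0]=0x96 [1]=0xb4 [2]=0x8d [3]=0xe4 (little-endian) → word 0xe48db496
cnt:20 @ bit 0 → (0xe48db496>>0)&0xfffff = 0xdb496
rsvd:4 @ bit 20 → (0xe48db496>>20)&0xf = 0x8  ←
chan:3 @ bit 24 → (0xe48db496>>24)&0x7 = 0x4
addr_hi:1 @ bit 27 → (0xe48db496>>27)&0x1 = 0x0
lvl:4 @ bit 28 → (0xe48db496>>28)&0xf = 0xe
rsvd signed 4b, MSB=1: 8 - 16 = -8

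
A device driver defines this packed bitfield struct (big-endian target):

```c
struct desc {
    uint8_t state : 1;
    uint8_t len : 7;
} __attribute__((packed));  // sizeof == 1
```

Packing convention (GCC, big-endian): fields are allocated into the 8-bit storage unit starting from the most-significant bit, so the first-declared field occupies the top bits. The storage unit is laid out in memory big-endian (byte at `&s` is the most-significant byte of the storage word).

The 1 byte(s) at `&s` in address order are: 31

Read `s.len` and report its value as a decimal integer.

49

[0]=0x31 (big-endian) → word 0x31
state:1 @ bit 7 → (0x31>>7)&0x1 = 0x0
len:7 @ bit 0 → (0x31>>0)&0x7f = 0x31  ←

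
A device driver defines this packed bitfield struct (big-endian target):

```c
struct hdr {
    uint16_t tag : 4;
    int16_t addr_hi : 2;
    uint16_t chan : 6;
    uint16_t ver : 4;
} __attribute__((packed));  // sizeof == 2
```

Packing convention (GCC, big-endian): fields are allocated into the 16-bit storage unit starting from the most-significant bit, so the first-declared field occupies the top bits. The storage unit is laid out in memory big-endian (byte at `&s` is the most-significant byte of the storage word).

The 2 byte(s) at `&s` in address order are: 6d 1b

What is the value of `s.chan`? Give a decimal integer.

[0]=0x6d [1]=0x1b (big-endian) → word 0x6d1b
tag [12+:4] = (word>>12) & 0xf = 6
addr_hi [10+:2] = (word>>10) & 0x3 = 3
chan [4+:6] = (word>>4) & 0x3f = 17  ←
ver [0+:4] = (word>>0) & 0xf = 11

17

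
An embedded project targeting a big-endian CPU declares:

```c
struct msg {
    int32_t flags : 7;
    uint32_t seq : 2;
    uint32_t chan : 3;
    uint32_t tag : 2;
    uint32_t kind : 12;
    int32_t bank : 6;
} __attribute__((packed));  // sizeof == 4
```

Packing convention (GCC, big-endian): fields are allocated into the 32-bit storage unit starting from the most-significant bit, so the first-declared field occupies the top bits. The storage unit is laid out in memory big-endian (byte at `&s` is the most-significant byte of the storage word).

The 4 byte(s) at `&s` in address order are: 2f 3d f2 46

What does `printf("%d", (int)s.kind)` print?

[0]=0x2f [1]=0x3d [2]=0xf2 [3]=0x46 (big-endian) → word 0x2f3df246
flags:7 @ bit 25 → (0x2f3df246>>25)&0x7f = 0x17
seq:2 @ bit 23 → (0x2f3df246>>23)&0x3 = 0x2
chan:3 @ bit 20 → (0x2f3df246>>20)&0x7 = 0x3
tag:2 @ bit 18 → (0x2f3df246>>18)&0x3 = 0x3
kind:12 @ bit 6 → (0x2f3df246>>6)&0xfff = 0x7c9  ←
bank:6 @ bit 0 → (0x2f3df246>>0)&0x3f = 0x6

1993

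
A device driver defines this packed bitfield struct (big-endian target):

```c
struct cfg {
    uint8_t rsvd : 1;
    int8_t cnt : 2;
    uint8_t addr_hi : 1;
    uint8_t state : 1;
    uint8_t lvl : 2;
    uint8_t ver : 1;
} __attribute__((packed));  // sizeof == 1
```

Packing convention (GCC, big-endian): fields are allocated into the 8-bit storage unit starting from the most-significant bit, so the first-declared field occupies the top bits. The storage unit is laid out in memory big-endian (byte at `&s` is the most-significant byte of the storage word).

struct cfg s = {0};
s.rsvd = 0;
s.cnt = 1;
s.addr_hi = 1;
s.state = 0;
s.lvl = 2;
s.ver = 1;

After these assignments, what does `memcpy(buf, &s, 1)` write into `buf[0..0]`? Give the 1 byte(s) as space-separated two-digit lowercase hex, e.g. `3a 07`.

35

rsvd (1b) val=0 bits=0x0 at bit 7: 0x00
cnt (2b) val=1 bits=0x1 at bit 5: 0x20
addr_hi (1b) val=1 bits=0x1 at bit 4: 0x30
state (1b) val=0 bits=0x0 at bit 3: 0x30
lvl (2b) val=2 bits=0x2 at bit 1: 0x34
ver (1b) val=1 bits=0x1 at bit 0: 0x35
word = 0x35 → big-endian bytes:
  [0]=0x35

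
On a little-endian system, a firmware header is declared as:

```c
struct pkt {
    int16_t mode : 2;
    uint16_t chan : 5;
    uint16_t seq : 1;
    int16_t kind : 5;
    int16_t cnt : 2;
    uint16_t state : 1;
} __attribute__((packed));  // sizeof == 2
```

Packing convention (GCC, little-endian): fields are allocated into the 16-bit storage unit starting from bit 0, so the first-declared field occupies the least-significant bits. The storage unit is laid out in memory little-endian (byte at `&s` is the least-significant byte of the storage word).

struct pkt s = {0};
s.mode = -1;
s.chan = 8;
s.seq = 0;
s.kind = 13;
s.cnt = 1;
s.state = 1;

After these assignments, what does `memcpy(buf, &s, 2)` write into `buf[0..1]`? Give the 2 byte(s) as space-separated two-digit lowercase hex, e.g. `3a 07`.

mode (2b) val=-1 bits=0x3 at bit 0: 0x0003
chan (5b) val=8 bits=0x8 at bit 2: 0x0023
seq (1b) val=0 bits=0x0 at bit 7: 0x0023
kind (5b) val=13 bits=0xd at bit 8: 0x0d23
cnt (2b) val=1 bits=0x1 at bit 13: 0x2d23
state (1b) val=1 bits=0x1 at bit 15: 0xad23
word = 0xad23 → little-endian bytes:
  [0]=0x23  [1]=0xad

23 ad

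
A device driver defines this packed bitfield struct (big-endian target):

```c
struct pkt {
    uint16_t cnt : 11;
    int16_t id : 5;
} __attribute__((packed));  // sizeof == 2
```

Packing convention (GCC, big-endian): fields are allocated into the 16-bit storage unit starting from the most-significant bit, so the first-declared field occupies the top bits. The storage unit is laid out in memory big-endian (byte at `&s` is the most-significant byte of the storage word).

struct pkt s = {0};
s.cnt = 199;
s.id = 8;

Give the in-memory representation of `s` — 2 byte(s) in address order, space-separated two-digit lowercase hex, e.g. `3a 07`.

cnt (11b) val=199 bits=0xc7 at bit 5: 0x18e0
id (5b) val=8 bits=0x8 at bit 0: 0x18e8
word = 0x18e8 → big-endian bytes:
  [0]=0x18  [1]=0xe8

18 e8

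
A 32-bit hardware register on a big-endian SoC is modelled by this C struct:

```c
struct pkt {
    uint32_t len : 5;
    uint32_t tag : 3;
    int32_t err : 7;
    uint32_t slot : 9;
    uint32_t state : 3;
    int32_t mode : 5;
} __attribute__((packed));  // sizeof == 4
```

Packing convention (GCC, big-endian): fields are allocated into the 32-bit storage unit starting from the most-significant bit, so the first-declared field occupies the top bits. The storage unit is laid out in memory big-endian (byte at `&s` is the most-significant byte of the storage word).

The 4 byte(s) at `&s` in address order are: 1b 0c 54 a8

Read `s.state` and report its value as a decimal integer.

[0]=0x1b [1]=0x0c [2]=0x54 [3]=0xa8 (big-endian) → word 0x1b0c54a8
len:5 @ bit 27 → (0x1b0c54a8>>27)&0x1f = 0x3
tag:3 @ bit 24 → (0x1b0c54a8>>24)&0x7 = 0x3
err:7 @ bit 17 → (0x1b0c54a8>>17)&0x7f = 0x6
slot:9 @ bit 8 → (0x1b0c54a8>>8)&0x1ff = 0x54
state:3 @ bit 5 → (0x1b0c54a8>>5)&0x7 = 0x5  ←
mode:5 @ bit 0 → (0x1b0c54a8>>0)&0x1f = 0x8

5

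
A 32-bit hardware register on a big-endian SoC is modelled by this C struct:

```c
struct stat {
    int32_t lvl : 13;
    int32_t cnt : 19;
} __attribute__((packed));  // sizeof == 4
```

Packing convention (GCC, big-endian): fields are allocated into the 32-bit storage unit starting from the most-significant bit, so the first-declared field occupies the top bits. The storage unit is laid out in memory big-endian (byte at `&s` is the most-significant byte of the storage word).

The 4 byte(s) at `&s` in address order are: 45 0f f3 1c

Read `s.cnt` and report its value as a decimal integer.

-3300

[0]=0x45 [1]=0x0f [2]=0xf3 [3]=0x1c (big-endian) → word 0x450ff31c
lvl [19+:13] = (word>>19) & 0x1fff = 2209
cnt [0+:19] = (word>>0) & 0x7ffff = 520988  ←
cnt signed 19b, MSB=1: 520988 - 524288 = -3300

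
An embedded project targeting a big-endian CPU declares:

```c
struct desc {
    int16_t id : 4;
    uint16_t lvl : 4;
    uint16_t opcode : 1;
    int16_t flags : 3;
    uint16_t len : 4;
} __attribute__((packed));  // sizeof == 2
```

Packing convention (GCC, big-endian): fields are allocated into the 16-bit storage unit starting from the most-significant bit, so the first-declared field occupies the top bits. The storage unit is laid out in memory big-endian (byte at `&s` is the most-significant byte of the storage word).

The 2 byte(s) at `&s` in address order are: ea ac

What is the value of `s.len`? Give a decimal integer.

12

[0]=0xea [1]=0xac (big-endian) → word 0xeaac
id:4 @ bit 12 → (0xeaac>>12)&0xf = 0xe
lvl:4 @ bit 8 → (0xeaac>>8)&0xf = 0xa
opcode:1 @ bit 7 → (0xeaac>>7)&0x1 = 0x1
flags:3 @ bit 4 → (0xeaac>>4)&0x7 = 0x2
len:4 @ bit 0 → (0xeaac>>0)&0xf = 0xc  ←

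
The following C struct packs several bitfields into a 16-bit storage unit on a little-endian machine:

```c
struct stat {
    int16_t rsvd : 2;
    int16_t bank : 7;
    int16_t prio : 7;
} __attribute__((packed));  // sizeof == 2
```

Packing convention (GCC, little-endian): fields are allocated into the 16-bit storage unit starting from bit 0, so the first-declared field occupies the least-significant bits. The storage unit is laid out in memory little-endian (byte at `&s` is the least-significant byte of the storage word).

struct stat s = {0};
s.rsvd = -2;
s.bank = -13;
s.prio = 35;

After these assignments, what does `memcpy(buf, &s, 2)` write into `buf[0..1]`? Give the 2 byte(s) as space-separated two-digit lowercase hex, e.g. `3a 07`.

ce 47

rsvd (2b) val=-2 bits=0x2 at bit 0: 0x0002
bank (7b) val=-13 bits=0x73 at bit 2: 0x01ce
prio (7b) val=35 bits=0x23 at bit 9: 0x47ce
word = 0x47ce → little-endian bytes:
  [0]=0xce  [1]=0x47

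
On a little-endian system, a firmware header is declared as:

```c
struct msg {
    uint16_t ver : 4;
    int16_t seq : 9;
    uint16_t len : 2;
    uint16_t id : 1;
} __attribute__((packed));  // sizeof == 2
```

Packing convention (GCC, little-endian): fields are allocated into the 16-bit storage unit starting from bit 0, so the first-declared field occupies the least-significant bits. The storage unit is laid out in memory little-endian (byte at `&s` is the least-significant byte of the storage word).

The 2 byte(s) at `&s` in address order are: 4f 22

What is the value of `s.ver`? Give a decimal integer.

[0]=0x4f [1]=0x22 (little-endian) → word 0x224f
ver:4 @ bit 0 → (0x224f>>0)&0xf = 0xf  ←
seq:9 @ bit 4 → (0x224f>>4)&0x1ff = 0x24
len:2 @ bit 13 → (0x224f>>13)&0x3 = 0x1
id:1 @ bit 15 → (0x224f>>15)&0x1 = 0x0

15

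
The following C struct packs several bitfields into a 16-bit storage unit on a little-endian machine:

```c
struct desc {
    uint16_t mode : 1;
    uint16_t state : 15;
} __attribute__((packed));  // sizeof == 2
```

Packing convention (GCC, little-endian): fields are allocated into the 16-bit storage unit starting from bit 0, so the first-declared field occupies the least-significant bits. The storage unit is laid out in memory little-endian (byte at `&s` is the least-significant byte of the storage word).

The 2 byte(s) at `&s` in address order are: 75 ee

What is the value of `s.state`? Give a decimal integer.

[0]=0x75 [1]=0xee (little-endian) → word 0xee75
mode:1 @ bit 0 → (0xee75>>0)&0x1 = 0x1
state:15 @ bit 1 → (0xee75>>1)&0x7fff = 0x773a  ←

30522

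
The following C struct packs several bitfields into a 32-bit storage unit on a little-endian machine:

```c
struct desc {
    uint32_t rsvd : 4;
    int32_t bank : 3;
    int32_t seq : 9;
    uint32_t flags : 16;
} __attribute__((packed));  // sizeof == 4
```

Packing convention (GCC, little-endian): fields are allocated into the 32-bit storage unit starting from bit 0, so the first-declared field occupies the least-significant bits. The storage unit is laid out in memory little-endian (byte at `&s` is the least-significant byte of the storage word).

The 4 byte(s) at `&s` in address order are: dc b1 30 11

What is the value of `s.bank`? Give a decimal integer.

-3

[0]=0xdc [1]=0xb1 [2]=0x30 [3]=0x11 (little-endian) → word 0x1130b1dc
rsvd:4 @ bit 0 → (0x1130b1dc>>0)&0xf = 0xc
bank:3 @ bit 4 → (0x1130b1dc>>4)&0x7 = 0x5  ←
seq:9 @ bit 7 → (0x1130b1dc>>7)&0x1ff = 0x163
flags:16 @ bit 16 → (0x1130b1dc>>16)&0xffff = 0x1130
bank signed 3b, MSB=1: 5 - 8 = -3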